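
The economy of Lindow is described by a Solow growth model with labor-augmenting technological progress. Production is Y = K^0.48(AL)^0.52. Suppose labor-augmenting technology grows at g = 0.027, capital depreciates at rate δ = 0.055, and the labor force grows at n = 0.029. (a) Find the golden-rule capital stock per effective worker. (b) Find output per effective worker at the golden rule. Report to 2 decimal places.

The effective depreciation rate is n + g + δ = 0.029 + 0.027 + 0.055 = 0.111.
At the golden rule the marginal product of capital equals n+g+δ: 0.48·k^(0.48−1) = 0.111. Solving, k_gold = (0.48/0.111)^(1/0.52) ≈ 16.7078.
y_gold = 16.7078^0.48 ≈ 3.8637.

(a) k_gold ≈ 16.71; (b) y_gold ≈ 3.86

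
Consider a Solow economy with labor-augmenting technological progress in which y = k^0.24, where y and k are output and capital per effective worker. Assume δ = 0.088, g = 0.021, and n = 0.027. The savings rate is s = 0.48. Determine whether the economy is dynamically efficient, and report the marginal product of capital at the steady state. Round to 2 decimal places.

Break-even investment rate: n + g + δ = 0.027 + 0.021 + 0.088 = 0.136.
Steady-state k*: s·k^0.24 = 0.136·k gives k* = (0.48/0.136)^(1/0.76) ≈ 5.2561.
MPK = 0.24·5.2561^(-0.76) ≈ 0.0680.
MPK < n+g+δ = 0.136, so the economy is dynamically inefficient (over-saving).

dynamically inefficient; MPK ≈ 0.07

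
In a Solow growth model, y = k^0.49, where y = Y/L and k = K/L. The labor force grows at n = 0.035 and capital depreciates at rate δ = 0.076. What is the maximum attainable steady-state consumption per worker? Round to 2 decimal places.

c_gold ≈ 2.12

Capital per worker breaks even when investment replaces (n + δ)·k; here n + δ = 0.111.
Setting f'(k) = n+δ gives 0.49·k^(0.49−1) = 0.111, hence k_gold = (0.49/0.111)^(1/0.51) ≈ 18.3847.
y_gold = 18.3847^0.49 ≈ 4.1647.
c_gold = y_gold − (n+δ)·k_gold = 4.1647 − 0.111·18.3847 ≈ 2.1240.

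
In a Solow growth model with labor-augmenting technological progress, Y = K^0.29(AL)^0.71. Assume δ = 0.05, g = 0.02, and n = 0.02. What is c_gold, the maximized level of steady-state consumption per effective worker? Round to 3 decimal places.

The effective depreciation rate is n + g + δ = 0.02 + 0.02 + 0.05 = 0.09.
At the golden rule the marginal product of capital equals n+g+δ: 0.29·k^(0.29−1) = 0.09. Solving, k_gold = (0.29/0.09)^(1/0.71) ≈ 5.1965.
y_gold = 5.1965^0.29 ≈ 1.6127.
c_gold = y_gold − (n+g+δ)·k_gold = 1.6127 − 0.09·5.1965 ≈ 1.1450.

c_gold ≈ 1.145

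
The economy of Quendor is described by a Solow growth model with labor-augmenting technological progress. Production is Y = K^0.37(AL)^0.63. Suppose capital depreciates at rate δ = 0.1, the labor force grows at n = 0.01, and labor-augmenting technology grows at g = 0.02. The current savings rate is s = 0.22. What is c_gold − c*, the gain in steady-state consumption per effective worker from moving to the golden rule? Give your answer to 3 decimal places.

Δc ≈ 0.102

n + g + δ = 0.01 + 0.02 + 0.1 = 0.13.
Current steady state (s = 0.22): k* = (0.22/0.13)^(1/0.63) ≈ 2.3050, y* = 2.3050^0.37 ≈ 1.3620, c* = (1−0.22)·1.3620 ≈ 1.0624.
At the golden rule the marginal product of capital equals n+g+δ: 0.37·k^(0.37−1) = 0.13. Solving, k_gold = (0.37/0.13)^(1/0.63) ≈ 5.2607.
y_gold = 5.2607^0.37 ≈ 1.8484, c_gold = y_gold − 0.13·k_gold ≈ 1.1645.
Gain: Δc = 1.1645 − 1.0624 ≈ 0.1021.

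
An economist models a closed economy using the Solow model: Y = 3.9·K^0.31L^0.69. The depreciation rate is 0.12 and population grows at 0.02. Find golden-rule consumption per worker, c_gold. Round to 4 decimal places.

c_gold ≈ 7.0887

Capital per worker breaks even when investment replaces (n + δ)·k; here n + δ = 0.14.
Golden rule sets MPK = n+δ: 0.31·3.9·k^(0.31−1) = 0.14, so k_gold = (0.31·3.9/0.14)^(1/0.69) ≈ 22.7486.
y_gold = 3.9·22.7486^0.31 ≈ 10.2735.
c_gold = y_gold − (n+δ)·k_gold = 10.2735 − 0.14·22.7486 ≈ 7.0887.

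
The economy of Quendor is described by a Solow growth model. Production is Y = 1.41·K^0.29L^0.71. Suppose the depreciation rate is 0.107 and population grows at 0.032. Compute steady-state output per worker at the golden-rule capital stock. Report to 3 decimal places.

n + δ = 0.032 + 0.107 = 0.139.
Golden rule sets MPK = n+δ: 0.29·1.41·k^(0.29−1) = 0.139, so k_gold = (0.29·1.41/0.139)^(1/0.71) ≈ 4.5709.
Output: y_gold = 1.41·k_gold^0.29 = 1.41·4.5709^0.29 ≈ 2.1909.

y_gold ≈ 2.191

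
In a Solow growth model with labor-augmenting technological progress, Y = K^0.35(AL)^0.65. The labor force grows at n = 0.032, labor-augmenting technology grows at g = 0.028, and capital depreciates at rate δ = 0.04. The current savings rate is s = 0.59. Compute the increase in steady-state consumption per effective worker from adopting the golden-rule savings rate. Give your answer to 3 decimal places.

The effective depreciation rate is n + g + δ = 0.032 + 0.028 + 0.04 = 0.1.
Current steady state (s = 0.59): k* = (0.59/0.1)^(1/0.65) ≈ 15.3436, y* = 15.3436^0.35 ≈ 2.6006, c* = (1−0.59)·2.6006 ≈ 1.0662.
Golden rule sets MPK = n+g+δ: 0.35·k^(0.35−1) = 0.1, so k_gold = (0.35/0.1)^(1/0.65) ≈ 6.8711.
y_gold = 6.8711^0.35 ≈ 1.9632, c_gold = y_gold − 0.1·k_gold ≈ 1.2761.
Gain: Δc = 1.2761 − 1.0662 ≈ 0.2098.

Δc ≈ 0.210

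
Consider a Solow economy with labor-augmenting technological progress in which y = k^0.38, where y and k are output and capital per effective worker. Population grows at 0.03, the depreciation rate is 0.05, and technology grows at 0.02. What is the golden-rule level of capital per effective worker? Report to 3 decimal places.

The effective depreciation rate is n + g + δ = 0.03 + 0.02 + 0.05 = 0.1.
Setting f'(k) = n+g+δ gives 0.38·k^(0.38−1) = 0.1, hence k_gold = (0.38/0.1)^(1/0.62) ≈ 8.6126.

k_gold ≈ 8.613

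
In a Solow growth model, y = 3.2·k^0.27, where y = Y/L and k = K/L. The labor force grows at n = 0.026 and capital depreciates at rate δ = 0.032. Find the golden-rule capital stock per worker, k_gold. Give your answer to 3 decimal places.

Capital per worker breaks even when investment replaces (n + δ)·k; here n + δ = 0.058.
Golden rule sets MPK = n+δ: 0.27·3.2·k^(0.27−1) = 0.058, so k_gold = (0.27·3.2/0.058)^(1/0.73) ≈ 40.4545.

k_gold ≈ 40.454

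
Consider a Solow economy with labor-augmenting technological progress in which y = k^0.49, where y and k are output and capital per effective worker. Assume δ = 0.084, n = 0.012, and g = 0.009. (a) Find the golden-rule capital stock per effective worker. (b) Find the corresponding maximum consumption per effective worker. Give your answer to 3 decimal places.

(a) k_gold ≈ 20.501; (b) c_gold ≈ 2.240

The effective depreciation rate is n + g + δ = 0.012 + 0.009 + 0.084 = 0.105.
Golden rule sets MPK = n+g+δ: 0.49·k^(0.49−1) = 0.105, so k_gold = (0.49/0.105)^(1/0.51) ≈ 20.5011.
y_gold = 20.5011^0.49 ≈ 4.3931; c_gold = y_gold − 0.105·k_gold ≈ 2.2405.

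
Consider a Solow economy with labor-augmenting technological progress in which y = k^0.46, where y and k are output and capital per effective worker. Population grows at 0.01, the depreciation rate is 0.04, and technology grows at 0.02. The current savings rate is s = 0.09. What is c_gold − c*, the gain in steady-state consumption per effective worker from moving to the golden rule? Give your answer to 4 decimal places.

Δc ≈ 1.5576

The effective depreciation rate is n + g + δ = 0.01 + 0.02 + 0.04 = 0.07.
Current steady state (s = 0.09): k* = (0.09/0.07)^(1/0.54) ≈ 1.5926, y* = 1.5926^0.46 ≈ 1.2387, c* = (1−0.09)·1.2387 ≈ 1.1272.
Setting f'(k) = n+g+δ gives 0.46·k^(0.46−1) = 0.07, hence k_gold = (0.46/0.07)^(1/0.54) ≈ 32.6727.
y_gold = 32.6727^0.46 ≈ 4.9719, c_gold = y_gold − 0.07·k_gold ≈ 2.6848.
Gain: Δc = 2.6848 − 1.1272 ≈ 1.5576.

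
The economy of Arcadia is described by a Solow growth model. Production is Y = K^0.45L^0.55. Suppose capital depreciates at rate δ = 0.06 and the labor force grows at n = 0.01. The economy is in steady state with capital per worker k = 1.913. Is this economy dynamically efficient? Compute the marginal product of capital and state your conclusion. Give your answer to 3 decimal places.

n + δ = 0.01 + 0.06 = 0.07.
MPK = 0.45·k^(0.45−1) = 0.45·1.913^(-0.55) ≈ 0.3150.
MPK > 0.07, so the economy is dynamically efficient (under-saving).

dynamically efficient; MPK ≈ 0.315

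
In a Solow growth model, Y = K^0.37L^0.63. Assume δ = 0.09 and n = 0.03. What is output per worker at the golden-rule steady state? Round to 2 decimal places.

y_gold ≈ 1.94

Break-even investment rate: n + δ = 0.03 + 0.09 = 0.12.
At the golden rule the marginal product of capital equals n+δ: 0.37·k^(0.37−1) = 0.12. Solving, k_gold = (0.37/0.12)^(1/0.63) ≈ 5.9734.
Output: y_gold = k_gold^0.37 = 5.9734^0.37 ≈ 1.9373.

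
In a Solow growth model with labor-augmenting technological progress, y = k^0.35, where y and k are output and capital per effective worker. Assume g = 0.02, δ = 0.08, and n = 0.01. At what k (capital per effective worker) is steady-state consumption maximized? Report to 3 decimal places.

Break-even investment rate: n + g + δ = 0.01 + 0.02 + 0.08 = 0.11.
At the golden rule the marginal product of capital equals n+g+δ: 0.35·k^(0.35−1) = 0.11. Solving, k_gold = (0.35/0.11)^(1/0.65) ≈ 5.9340.

k_gold ≈ 5.934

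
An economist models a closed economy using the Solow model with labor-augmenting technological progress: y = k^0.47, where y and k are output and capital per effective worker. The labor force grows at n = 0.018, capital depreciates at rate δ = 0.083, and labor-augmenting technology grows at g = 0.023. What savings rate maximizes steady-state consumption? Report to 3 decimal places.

s_gold = 0.470

Capital per effective worker breaks even when investment replaces (n + g + δ)·k; here n + g + δ = 0.124.
At the golden rule MPK = n+g+δ, and in any Cobb-Douglas steady state s = (n+g+δ)·k/y = MPK·k/y = capital's share 0.47.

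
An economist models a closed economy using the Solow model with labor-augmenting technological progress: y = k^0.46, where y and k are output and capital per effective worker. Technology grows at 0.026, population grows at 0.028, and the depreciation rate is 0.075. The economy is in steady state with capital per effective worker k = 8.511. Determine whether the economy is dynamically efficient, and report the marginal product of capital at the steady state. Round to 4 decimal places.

Capital per effective worker breaks even when investment replaces (n + g + δ)·k; here n + g + δ = 0.129.
MPK = 0.46·k^(0.46−1) = 0.46·8.511^(-0.54) ≈ 0.1447.
MPK > 0.129, so the economy is dynamically efficient (under-saving).

dynamically efficient; MPK ≈ 0.1447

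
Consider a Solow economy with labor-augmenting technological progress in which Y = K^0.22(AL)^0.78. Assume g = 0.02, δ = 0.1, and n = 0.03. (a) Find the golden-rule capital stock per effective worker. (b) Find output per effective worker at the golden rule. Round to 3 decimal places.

(a) k_gold ≈ 1.634; (b) y_gold ≈ 1.114

n + g + δ = 0.03 + 0.02 + 0.1 = 0.15.
Maximizing c = f(k) − (n+g+δ)·k gives f'(k) = n+g+δ, i.e. 0.22·k^(0.22−1) = 0.15, so k_gold = (0.22/0.15)^(1/0.78) ≈ 1.6340.
y_gold = 1.6340^0.22 ≈ 1.1141.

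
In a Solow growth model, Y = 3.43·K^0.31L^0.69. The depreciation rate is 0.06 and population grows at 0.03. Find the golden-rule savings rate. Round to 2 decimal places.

Break-even investment rate: n + δ = 0.03 + 0.06 = 0.09.
At the golden rule MPK = n+δ, and in any Cobb-Douglas steady state s = (n+δ)·k/y = MPK·k/y = capital's share 0.31.

s_gold = 0.31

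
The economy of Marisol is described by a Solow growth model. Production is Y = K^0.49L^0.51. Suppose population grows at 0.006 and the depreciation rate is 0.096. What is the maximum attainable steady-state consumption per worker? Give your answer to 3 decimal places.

c_gold ≈ 2.304

n + δ = 0.006 + 0.096 = 0.102.
Maximizing c = f(k) − (n+δ)·k gives f'(k) = n+δ, i.e. 0.49·k^(0.49−1) = 0.102, so k_gold = (0.49/0.102)^(1/0.51) ≈ 21.7001.
y_gold = 21.7001^0.49 ≈ 4.5172.
c_gold = y_gold − (n+δ)·k_gold = 4.5172 − 0.102·21.7001 ≈ 2.3038.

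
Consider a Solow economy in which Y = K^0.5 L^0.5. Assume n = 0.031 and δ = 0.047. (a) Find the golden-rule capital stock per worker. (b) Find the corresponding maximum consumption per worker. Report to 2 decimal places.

n + δ = 0.031 + 0.047 = 0.078.
Golden rule sets MPK = n+δ: 0.5·k^(0.5−1) = 0.078, so k_gold = (0.5/0.078)^(1/0.5) ≈ 41.0914.
y_gold = 41.0914^0.5 ≈ 6.4103; c_gold = y_gold − 0.078·k_gold ≈ 3.2051.

(a) k_gold ≈ 41.09; (b) c_gold ≈ 3.21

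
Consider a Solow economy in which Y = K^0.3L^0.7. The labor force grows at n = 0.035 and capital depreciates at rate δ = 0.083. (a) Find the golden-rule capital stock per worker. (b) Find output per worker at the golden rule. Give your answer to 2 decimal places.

Capital per worker breaks even when investment replaces (n + δ)·k; here n + δ = 0.118.
At the golden rule the marginal product of capital equals n+δ: 0.3·k^(0.3−1) = 0.118. Solving, k_gold = (0.3/0.118)^(1/0.7) ≈ 3.7924.
y_gold = 3.7924^0.3 ≈ 1.4917.

(a) k_gold ≈ 3.79; (b) y_gold ≈ 1.49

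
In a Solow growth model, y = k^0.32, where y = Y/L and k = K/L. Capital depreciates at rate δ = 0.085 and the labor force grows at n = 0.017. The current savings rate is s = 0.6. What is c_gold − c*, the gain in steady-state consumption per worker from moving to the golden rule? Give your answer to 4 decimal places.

Δc ≈ 0.2437

The effective depreciation rate is n + δ = 0.017 + 0.085 = 0.102.
Current steady state (s = 0.6): k* = (0.6/0.102)^(1/0.68) ≈ 13.5423, y* = 13.5423^0.32 ≈ 2.3022, c* = (1−0.6)·2.3022 ≈ 0.9209.
Setting f'(k) = n+δ gives 0.32·k^(0.32−1) = 0.102, hence k_gold = (0.32/0.102)^(1/0.68) ≈ 5.3730.
y_gold = 5.3730^0.32 ≈ 1.7127, c_gold = y_gold − 0.102·k_gold ≈ 1.1646.
Gain: Δc = 1.1646 − 0.9209 ≈ 0.2437.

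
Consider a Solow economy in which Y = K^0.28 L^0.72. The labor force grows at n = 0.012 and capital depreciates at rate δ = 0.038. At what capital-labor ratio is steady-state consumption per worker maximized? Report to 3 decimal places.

Break-even investment rate: n + δ = 0.012 + 0.038 = 0.05.
At the golden rule the marginal product of capital equals n+δ: 0.28·k^(0.28−1) = 0.05. Solving, k_gold = (0.28/0.05)^(1/0.72) ≈ 10.9433.

k_gold ≈ 10.943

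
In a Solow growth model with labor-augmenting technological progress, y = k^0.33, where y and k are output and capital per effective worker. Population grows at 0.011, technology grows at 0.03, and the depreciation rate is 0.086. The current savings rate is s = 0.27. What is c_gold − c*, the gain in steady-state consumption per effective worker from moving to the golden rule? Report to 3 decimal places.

Δc ≈ 0.014

The effective depreciation rate is n + g + δ = 0.011 + 0.03 + 0.086 = 0.127.
Current steady state (s = 0.27): k* = (0.27/0.127)^(1/0.67) ≈ 3.0824, y* = 3.0824^0.33 ≈ 1.4499, c* = (1−0.27)·1.4499 ≈ 1.0584.
Golden rule sets MPK = n+g+δ: 0.33·k^(0.33−1) = 0.127, so k_gold = (0.33/0.127)^(1/0.67) ≈ 4.1588.
y_gold = 4.1588^0.33 ≈ 1.6005, c_gold = y_gold − 0.127·k_gold ≈ 1.0723.
Gain: Δc = 1.0723 − 1.0584 ≈ 0.0139.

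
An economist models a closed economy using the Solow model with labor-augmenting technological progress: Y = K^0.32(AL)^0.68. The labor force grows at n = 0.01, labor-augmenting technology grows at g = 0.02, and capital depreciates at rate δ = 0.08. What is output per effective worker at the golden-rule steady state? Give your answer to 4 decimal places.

y_gold ≈ 1.6529

The effective depreciation rate is n + g + δ = 0.01 + 0.02 + 0.08 = 0.11.
At the golden rule the marginal product of capital equals n+g+δ: 0.32·k^(0.32−1) = 0.11. Solving, k_gold = (0.32/0.11)^(1/0.68) ≈ 4.8083.
Output: y_gold = k_gold^0.32 = 4.8083^0.32 ≈ 1.6529.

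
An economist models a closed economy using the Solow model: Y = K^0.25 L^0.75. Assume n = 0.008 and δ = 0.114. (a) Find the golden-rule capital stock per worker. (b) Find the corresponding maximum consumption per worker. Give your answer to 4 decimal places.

(a) k_gold ≈ 2.6028; (b) c_gold ≈ 0.9526

n + δ = 0.008 + 0.114 = 0.122.
Maximizing c = f(k) − (n+δ)·k gives f'(k) = n+δ, i.e. 0.25·k^(0.25−1) = 0.122, so k_gold = (0.25/0.122)^(1/0.75) ≈ 2.6028.
y_gold = 2.6028^0.25 ≈ 1.2702; c_gold = y_gold − 0.122·k_gold ≈ 0.9526.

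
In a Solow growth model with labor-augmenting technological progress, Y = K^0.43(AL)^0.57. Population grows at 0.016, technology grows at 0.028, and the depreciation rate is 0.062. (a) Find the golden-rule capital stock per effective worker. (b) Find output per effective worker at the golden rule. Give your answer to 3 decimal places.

(a) k_gold ≈ 11.667; (b) y_gold ≈ 2.876

Break-even investment rate: n + g + δ = 0.016 + 0.028 + 0.062 = 0.106.
At the golden rule the marginal product of capital equals n+g+δ: 0.43·k^(0.43−1) = 0.106. Solving, k_gold = (0.43/0.106)^(1/0.57) ≈ 11.6668.
y_gold = 11.6668^0.43 ≈ 2.8760.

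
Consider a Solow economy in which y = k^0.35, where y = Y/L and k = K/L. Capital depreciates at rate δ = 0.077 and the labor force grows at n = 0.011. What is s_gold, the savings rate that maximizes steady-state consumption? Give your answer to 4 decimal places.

Break-even investment rate: n + δ = 0.011 + 0.077 = 0.088.
At the golden rule MPK = n+δ, and in any Cobb-Douglas steady state s = (n+δ)·k/y = MPK·k/y = capital's share 0.35.

s_gold = 0.3500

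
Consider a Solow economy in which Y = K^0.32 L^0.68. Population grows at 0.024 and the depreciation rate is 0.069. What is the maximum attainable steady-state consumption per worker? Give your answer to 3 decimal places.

The effective depreciation rate is n + δ = 0.024 + 0.069 = 0.093.
At the golden rule the marginal product of capital equals n+δ: 0.32·k^(0.32−1) = 0.093. Solving, k_gold = (0.32/0.093)^(1/0.68) ≈ 6.1548.
y_gold = 6.1548^0.32 ≈ 1.7887.
c_gold = y_gold − (n+δ)·k_gold = 1.7887 − 0.093·6.1548 ≈ 1.2163.

c_gold ≈ 1.216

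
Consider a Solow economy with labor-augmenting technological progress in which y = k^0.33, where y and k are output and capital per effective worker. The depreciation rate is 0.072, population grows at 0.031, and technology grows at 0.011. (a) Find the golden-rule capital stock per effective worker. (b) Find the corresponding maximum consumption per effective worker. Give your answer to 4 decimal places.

(a) k_gold ≈ 4.8862; (b) c_gold ≈ 1.1309

Capital per effective worker breaks even when investment replaces (n + g + δ)·k; here n + g + δ = 0.114.
Setting f'(k) = n+g+δ gives 0.33·k^(0.33−1) = 0.114, hence k_gold = (0.33/0.114)^(1/0.67) ≈ 4.8862.
y_gold = 4.8862^0.33 ≈ 1.6880; c_gold = y_gold − 0.114·k_gold ≈ 1.1309.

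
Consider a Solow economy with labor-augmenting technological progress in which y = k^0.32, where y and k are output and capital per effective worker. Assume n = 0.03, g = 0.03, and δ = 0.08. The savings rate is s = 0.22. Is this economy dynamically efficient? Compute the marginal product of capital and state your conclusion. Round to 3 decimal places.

dynamically efficient; MPK ≈ 0.204

Capital per effective worker breaks even when investment replaces (n + g + δ)·k; here n + g + δ = 0.14.
Steady-state k*: s·k^0.32 = 0.14·k gives k* = (0.22/0.14)^(1/0.68) ≈ 1.9439.
MPK = 0.32·1.9439^(-0.68) ≈ 0.2036.
MPK > n+g+δ = 0.14, so the economy is dynamically efficient (under-saving).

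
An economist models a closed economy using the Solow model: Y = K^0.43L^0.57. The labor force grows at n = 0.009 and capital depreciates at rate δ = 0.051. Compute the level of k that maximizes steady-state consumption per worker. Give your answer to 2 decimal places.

n + δ = 0.009 + 0.051 = 0.06.
Golden rule sets MPK = n+δ: 0.43·k^(0.43−1) = 0.06, so k_gold = (0.43/0.06)^(1/0.57) ≈ 31.6633.

k_gold ≈ 31.66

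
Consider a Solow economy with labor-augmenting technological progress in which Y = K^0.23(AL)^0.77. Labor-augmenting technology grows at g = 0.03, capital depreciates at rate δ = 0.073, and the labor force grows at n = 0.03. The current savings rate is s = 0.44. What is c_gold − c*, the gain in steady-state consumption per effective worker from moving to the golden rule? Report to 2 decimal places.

Δc ≈ 0.11

Break-even investment rate: n + g + δ = 0.03 + 0.03 + 0.073 = 0.133.
Current steady state (s = 0.44): k* = (0.44/0.133)^(1/0.77) ≈ 4.7294, y* = 4.7294^0.23 ≈ 1.4296, c* = (1−0.44)·1.4296 ≈ 0.8006.
Golden rule sets MPK = n+g+δ: 0.23·k^(0.23−1) = 0.133, so k_gold = (0.23/0.133)^(1/0.77) ≈ 2.0367.
y_gold = 2.0367^0.23 ≈ 1.1778, c_gold = y_gold − 0.133·k_gold ≈ 0.9069.
Gain: Δc = 0.9069 − 0.8006 ≈ 0.1063.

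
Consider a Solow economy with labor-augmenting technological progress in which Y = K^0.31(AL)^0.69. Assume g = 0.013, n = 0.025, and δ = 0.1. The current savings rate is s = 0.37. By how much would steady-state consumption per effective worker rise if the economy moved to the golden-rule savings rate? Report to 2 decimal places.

Δc ≈ 0.01

n + g + δ = 0.025 + 0.013 + 0.1 = 0.138.
Current steady state (s = 0.37): k* = (0.37/0.138)^(1/0.69) ≈ 4.1760, y* = 4.1760^0.31 ≈ 1.5575, c* = (1−0.37)·1.5575 ≈ 0.9812.
Golden rule sets MPK = n+g+δ: 0.31·k^(0.31−1) = 0.138, so k_gold = (0.31/0.138)^(1/0.69) ≈ 3.2314.
y_gold = 3.2314^0.31 ≈ 1.4385, c_gold = y_gold − 0.138·k_gold ≈ 0.9926.
Gain: Δc = 0.9926 − 0.9812 ≈ 0.0113.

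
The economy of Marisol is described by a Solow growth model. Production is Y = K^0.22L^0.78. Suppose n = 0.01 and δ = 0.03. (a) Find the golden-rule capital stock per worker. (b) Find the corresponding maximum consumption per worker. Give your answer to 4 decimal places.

Break-even investment rate: n + δ = 0.01 + 0.03 = 0.04.
At the golden rule the marginal product of capital equals n+δ: 0.22·k^(0.22−1) = 0.04. Solving, k_gold = (0.22/0.04)^(1/0.78) ≈ 8.8958.
y_gold = 8.8958^0.22 ≈ 1.6174; c_gold = y_gold − 0.04·k_gold ≈ 1.2616.

(a) k_gold ≈ 8.8958; (b) c_gold ≈ 1.2616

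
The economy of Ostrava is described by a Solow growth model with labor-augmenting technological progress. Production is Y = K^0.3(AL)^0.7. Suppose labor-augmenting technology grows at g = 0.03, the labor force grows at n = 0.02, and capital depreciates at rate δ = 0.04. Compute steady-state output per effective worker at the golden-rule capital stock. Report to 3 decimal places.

Break-even investment rate: n + g + δ = 0.02 + 0.03 + 0.04 = 0.09.
Setting f'(k) = n+g+δ gives 0.3·k^(0.3−1) = 0.09, hence k_gold = (0.3/0.09)^(1/0.7) ≈ 5.5843.
Output: y_gold = k_gold^0.3 = 5.5843^0.3 ≈ 1.6753.

y_gold ≈ 1.675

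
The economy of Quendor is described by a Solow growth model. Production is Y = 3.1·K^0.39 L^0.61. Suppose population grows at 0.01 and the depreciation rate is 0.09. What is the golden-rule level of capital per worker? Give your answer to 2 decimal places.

k_gold ≈ 59.49

Capital per worker breaks even when investment replaces (n + δ)·k; here n + δ = 0.1.
Setting f'(k) = n+δ gives 0.39·3.1·k^(0.39−1) = 0.1, hence k_gold = (0.39·3.1/0.1)^(1/0.61) ≈ 59.4935.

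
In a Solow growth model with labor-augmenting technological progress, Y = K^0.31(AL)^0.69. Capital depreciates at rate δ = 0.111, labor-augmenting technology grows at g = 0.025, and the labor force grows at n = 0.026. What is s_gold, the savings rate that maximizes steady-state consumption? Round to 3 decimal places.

s_gold = 0.310

Capital per effective worker breaks even when investment replaces (n + g + δ)·k; here n + g + δ = 0.162.
At the golden rule MPK = n+g+δ, and in any Cobb-Douglas steady state s = (n+g+δ)·k/y = MPK·k/y = capital's share 0.31.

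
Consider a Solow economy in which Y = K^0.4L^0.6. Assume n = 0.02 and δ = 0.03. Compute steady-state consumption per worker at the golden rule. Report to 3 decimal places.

c_gold ≈ 2.400

Capital per worker breaks even when investment replaces (n + δ)·k; here n + δ = 0.05.
At the golden rule the marginal product of capital equals n+δ: 0.4·k^(0.4−1) = 0.05. Solving, k_gold = (0.4/0.05)^(1/0.6) ≈ 32.0000.
y_gold = 32.0000^0.4 ≈ 4.0000.
c_gold = y_gold − (n+δ)·k_gold = 4.0000 − 0.05·32.0000 ≈ 2.4000.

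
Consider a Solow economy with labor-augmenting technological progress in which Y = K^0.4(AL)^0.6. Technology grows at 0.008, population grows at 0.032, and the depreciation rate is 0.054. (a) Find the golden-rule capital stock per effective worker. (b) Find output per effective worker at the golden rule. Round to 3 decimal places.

The effective depreciation rate is n + g + δ = 0.032 + 0.008 + 0.054 = 0.094.
Golden rule sets MPK = n+g+δ: 0.4·k^(0.4−1) = 0.094, so k_gold = (0.4/0.094)^(1/0.6) ≈ 11.1743.
y_gold = 11.1743^0.4 ≈ 2.6260.

(a) k_gold ≈ 11.174; (b) y_gold ≈ 2.626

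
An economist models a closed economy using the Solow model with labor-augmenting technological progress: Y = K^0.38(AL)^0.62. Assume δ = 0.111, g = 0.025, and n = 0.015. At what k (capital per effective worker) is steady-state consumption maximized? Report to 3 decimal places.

Capital per effective worker breaks even when investment replaces (n + g + δ)·k; here n + g + δ = 0.151.
Golden rule sets MPK = n+g+δ: 0.38·k^(0.38−1) = 0.151, so k_gold = (0.38/0.151)^(1/0.62) ≈ 4.4306.

k_gold ≈ 4.431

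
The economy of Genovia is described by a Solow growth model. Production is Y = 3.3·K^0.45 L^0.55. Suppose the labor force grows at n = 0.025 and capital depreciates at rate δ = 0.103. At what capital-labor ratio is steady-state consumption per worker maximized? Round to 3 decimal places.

Break-even investment rate: n + δ = 0.025 + 0.103 = 0.128.
At the golden rule the marginal product of capital equals n+δ: 0.45·3.3·k^(0.45−1) = 0.128. Solving, k_gold = (0.45·3.3/0.128)^(1/0.55) ≈ 86.1955.

k_gold ≈ 86.195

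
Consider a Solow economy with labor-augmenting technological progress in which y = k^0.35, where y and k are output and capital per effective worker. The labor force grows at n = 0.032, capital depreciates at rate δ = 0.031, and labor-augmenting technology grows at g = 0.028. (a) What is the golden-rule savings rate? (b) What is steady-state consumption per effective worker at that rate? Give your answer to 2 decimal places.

n + g + δ = 0.032 + 0.028 + 0.031 = 0.091.
For Cobb-Douglas, s_gold equals capital's share: s_gold = 0.35.
At the golden rule the marginal product of capital equals n+g+δ: 0.35·k^(0.35−1) = 0.091. Solving, k_gold = (0.35/0.091)^(1/0.65) ≈ 7.9440.
y_gold = 7.9440^0.35 ≈ 2.0654; c_gold = (1−0.35)·y_gold ≈ 1.3425.

(a) s_gold = 0.35; (b) c_gold ≈ 1.34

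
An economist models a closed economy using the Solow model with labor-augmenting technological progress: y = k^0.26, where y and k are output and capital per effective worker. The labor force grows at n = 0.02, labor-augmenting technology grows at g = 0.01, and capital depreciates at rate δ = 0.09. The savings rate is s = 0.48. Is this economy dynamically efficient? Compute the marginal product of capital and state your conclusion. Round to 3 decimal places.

dynamically inefficient; MPK ≈ 0.065

n + g + δ = 0.02 + 0.01 + 0.09 = 0.12.
Steady-state k*: s·k^0.26 = 0.12·k gives k* = (0.48/0.12)^(1/0.74) ≈ 6.5102.
MPK = 0.26·6.5102^(-0.74) ≈ 0.0650.
MPK < n+g+δ = 0.12, so the economy is dynamically inefficient (over-saving).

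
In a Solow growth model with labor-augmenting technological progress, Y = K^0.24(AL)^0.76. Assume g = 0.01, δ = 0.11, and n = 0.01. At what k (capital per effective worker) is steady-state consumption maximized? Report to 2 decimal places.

k_gold ≈ 2.24

n + g + δ = 0.01 + 0.01 + 0.11 = 0.13.
At the golden rule the marginal product of capital equals n+g+δ: 0.24·k^(0.24−1) = 0.13. Solving, k_gold = (0.24/0.13)^(1/0.76) ≈ 2.2405.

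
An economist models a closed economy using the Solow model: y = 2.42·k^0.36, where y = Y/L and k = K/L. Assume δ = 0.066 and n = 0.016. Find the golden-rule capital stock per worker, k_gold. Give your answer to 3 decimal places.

k_gold ≈ 40.142

n + δ = 0.016 + 0.066 = 0.082.
Maximizing c = f(k) − (n+δ)·k gives f'(k) = n+δ, i.e. 0.36·2.42·k^(0.36−1) = 0.082, so k_gold = (0.36·2.42/0.082)^(1/0.64) ≈ 40.1421.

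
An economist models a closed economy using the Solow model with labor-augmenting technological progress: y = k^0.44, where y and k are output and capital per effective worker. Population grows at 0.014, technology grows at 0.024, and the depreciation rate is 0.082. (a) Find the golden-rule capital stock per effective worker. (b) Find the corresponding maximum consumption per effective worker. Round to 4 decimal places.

Break-even investment rate: n + g + δ = 0.014 + 0.024 + 0.082 = 0.12.
Setting f'(k) = n+g+δ gives 0.44·k^(0.44−1) = 0.12, hence k_gold = (0.44/0.12)^(1/0.56) ≈ 10.1772.
y_gold = 10.1772^0.44 ≈ 2.7756; c_gold = y_gold − 0.12·k_gold ≈ 1.5543.

(a) k_gold ≈ 10.1772; (b) c_gold ≈ 1.5543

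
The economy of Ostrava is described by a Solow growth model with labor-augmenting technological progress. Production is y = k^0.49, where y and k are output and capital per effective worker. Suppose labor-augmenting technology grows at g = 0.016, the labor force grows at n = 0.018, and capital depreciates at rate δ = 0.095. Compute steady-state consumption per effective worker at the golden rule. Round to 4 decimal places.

c_gold ≈ 1.8384

n + g + δ = 0.018 + 0.016 + 0.095 = 0.129.
Setting f'(k) = n+g+δ gives 0.49·k^(0.49−1) = 0.129, hence k_gold = (0.49/0.129)^(1/0.51) ≈ 13.6925.
y_gold = 13.6925^0.49 ≈ 3.6048.
c_gold = y_gold − (n+g+δ)·k_gold = 3.6048 − 0.129·13.6925 ≈ 1.8384.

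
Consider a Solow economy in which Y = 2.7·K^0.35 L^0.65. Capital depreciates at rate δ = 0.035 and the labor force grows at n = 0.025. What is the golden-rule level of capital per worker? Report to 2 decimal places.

Capital per worker breaks even when investment replaces (n + δ)·k; here n + δ = 0.06.
Golden rule sets MPK = n+δ: 0.35·2.7·k^(0.35−1) = 0.06, so k_gold = (0.35·2.7/0.06)^(1/0.65) ≈ 69.4976.

k_gold ≈ 69.50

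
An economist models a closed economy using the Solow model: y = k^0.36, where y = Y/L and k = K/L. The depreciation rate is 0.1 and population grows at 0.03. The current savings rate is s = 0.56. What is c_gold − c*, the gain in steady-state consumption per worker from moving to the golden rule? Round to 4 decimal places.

Break-even investment rate: n + δ = 0.03 + 0.1 = 0.13.
Current steady state (s = 0.56): k* = (0.56/0.13)^(1/0.64) ≈ 9.7951, y* = 9.7951^0.36 ≈ 2.2739, c* = (1−0.56)·2.2739 ≈ 1.0005.
At the golden rule the marginal product of capital equals n+δ: 0.36·k^(0.36−1) = 0.13. Solving, k_gold = (0.36/0.13)^(1/0.64) ≈ 4.9112.
y_gold = 4.9112^0.36 ≈ 1.7735, c_gold = y_gold − 0.13·k_gold ≈ 1.1350.
Gain: Δc = 1.1350 − 1.0005 ≈ 0.1345.

Δc ≈ 0.1345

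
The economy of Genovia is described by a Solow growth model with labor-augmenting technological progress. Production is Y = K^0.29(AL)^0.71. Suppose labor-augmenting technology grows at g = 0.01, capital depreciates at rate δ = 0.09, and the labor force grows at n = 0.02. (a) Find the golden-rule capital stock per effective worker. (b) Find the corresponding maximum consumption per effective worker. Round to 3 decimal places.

n + g + δ = 0.02 + 0.01 + 0.09 = 0.12.
At the golden rule the marginal product of capital equals n+g+δ: 0.29·k^(0.29−1) = 0.12. Solving, k_gold = (0.29/0.12)^(1/0.71) ≈ 3.4653.
y_gold = 3.4653^0.29 ≈ 1.4339; c_gold = y_gold − 0.12·k_gold ≈ 1.0181.

(a) k_gold ≈ 3.465; (b) c_gold ≈ 1.018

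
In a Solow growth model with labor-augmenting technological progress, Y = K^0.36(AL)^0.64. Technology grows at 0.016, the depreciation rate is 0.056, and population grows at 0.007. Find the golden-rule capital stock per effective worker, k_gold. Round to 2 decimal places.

k_gold ≈ 10.69

The effective depreciation rate is n + g + δ = 0.007 + 0.016 + 0.056 = 0.079.
Golden rule sets MPK = n+g+δ: 0.36·k^(0.36−1) = 0.079, so k_gold = (0.36/0.079)^(1/0.64) ≈ 10.6950.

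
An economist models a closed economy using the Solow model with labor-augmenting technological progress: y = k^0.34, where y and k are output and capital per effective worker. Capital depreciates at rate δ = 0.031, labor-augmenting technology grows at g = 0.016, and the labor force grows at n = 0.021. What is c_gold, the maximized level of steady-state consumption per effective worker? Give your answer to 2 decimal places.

n + g + δ = 0.021 + 0.016 + 0.031 = 0.068.
At the golden rule the marginal product of capital equals n+g+δ: 0.34·k^(0.34−1) = 0.068. Solving, k_gold = (0.34/0.068)^(1/0.66) ≈ 11.4563.
y_gold = 11.4563^0.34 ≈ 2.2913.
c_gold = y_gold − (n+g+δ)·k_gold = 2.2913 − 0.068·11.4563 ≈ 1.5122.

c_gold ≈ 1.51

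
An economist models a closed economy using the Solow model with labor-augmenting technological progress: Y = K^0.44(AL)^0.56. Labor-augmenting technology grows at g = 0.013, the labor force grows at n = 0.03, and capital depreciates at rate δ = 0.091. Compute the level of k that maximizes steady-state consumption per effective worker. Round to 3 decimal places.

n + g + δ = 0.03 + 0.013 + 0.091 = 0.134.
At the golden rule the marginal product of capital equals n+g+δ: 0.44·k^(0.44−1) = 0.134. Solving, k_gold = (0.44/0.134)^(1/0.56) ≈ 8.3570.

k_gold ≈ 8.357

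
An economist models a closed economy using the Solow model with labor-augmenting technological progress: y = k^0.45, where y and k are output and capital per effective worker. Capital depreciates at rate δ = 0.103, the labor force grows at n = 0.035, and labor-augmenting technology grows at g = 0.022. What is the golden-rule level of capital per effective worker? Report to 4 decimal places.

k_gold ≈ 6.5544

Break-even investment rate: n + g + δ = 0.035 + 0.022 + 0.103 = 0.16.
Golden rule sets MPK = n+g+δ: 0.45·k^(0.45−1) = 0.16, so k_gold = (0.45/0.16)^(1/0.55) ≈ 6.5544.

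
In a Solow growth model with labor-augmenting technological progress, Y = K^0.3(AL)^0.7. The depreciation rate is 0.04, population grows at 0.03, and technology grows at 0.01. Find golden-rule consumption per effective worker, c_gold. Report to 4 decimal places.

c_gold ≈ 1.2334

Capital per effective worker breaks even when investment replaces (n + g + δ)·k; here n + g + δ = 0.08.
At the golden rule the marginal product of capital equals n+g+δ: 0.3·k^(0.3−1) = 0.08. Solving, k_gold = (0.3/0.08)^(1/0.7) ≈ 6.6076.
y_gold = 6.6076^0.3 ≈ 1.7620.
c_gold = y_gold − (n+g+δ)·k_gold = 1.7620 − 0.08·6.6076 ≈ 1.2334.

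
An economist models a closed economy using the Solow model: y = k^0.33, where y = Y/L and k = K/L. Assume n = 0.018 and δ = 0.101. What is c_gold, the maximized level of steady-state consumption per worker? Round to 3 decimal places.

c_gold ≈ 1.107

n + δ = 0.018 + 0.101 = 0.119.
Golden rule sets MPK = n+δ: 0.33·k^(0.33−1) = 0.119, so k_gold = (0.33/0.119)^(1/0.67) ≈ 4.5829.
y_gold = 4.5829^0.33 ≈ 1.6526.
c_gold = y_gold − (n+δ)·k_gold = 1.6526 − 0.119·4.5829 ≈ 1.1073.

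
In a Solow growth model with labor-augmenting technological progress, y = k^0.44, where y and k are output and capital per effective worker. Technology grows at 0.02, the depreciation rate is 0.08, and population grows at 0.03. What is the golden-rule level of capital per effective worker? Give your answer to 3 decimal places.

k_gold ≈ 8.822

The effective depreciation rate is n + g + δ = 0.03 + 0.02 + 0.08 = 0.13.
At the golden rule the marginal product of capital equals n+g+δ: 0.44·k^(0.44−1) = 0.13. Solving, k_gold = (0.44/0.13)^(1/0.56) ≈ 8.8217.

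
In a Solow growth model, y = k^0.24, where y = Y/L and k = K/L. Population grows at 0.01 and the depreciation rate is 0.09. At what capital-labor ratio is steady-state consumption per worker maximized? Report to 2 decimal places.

k_gold ≈ 3.16

The effective depreciation rate is n + δ = 0.01 + 0.09 = 0.1.
Maximizing c = f(k) − (n+δ)·k gives f'(k) = n+δ, i.e. 0.24·k^(0.24−1) = 0.1, so k_gold = (0.24/0.1)^(1/0.76) ≈ 3.1643.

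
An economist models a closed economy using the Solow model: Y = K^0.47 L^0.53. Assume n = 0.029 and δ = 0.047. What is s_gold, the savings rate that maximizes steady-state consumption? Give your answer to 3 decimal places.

Capital per worker breaks even when investment replaces (n + δ)·k; here n + δ = 0.076.
At the golden rule MPK = n+δ, and in any Cobb-Douglas steady state s = (n+δ)·k/y = MPK·k/y = capital's share 0.47.

s_gold = 0.470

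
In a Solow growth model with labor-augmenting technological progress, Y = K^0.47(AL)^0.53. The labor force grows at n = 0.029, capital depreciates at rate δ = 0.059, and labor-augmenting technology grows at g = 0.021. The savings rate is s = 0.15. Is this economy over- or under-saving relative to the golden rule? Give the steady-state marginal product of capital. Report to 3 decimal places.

Break-even investment rate: n + g + δ = 0.029 + 0.021 + 0.059 = 0.109.
Steady-state k*: s·k^0.47 = 0.109·k gives k* = (0.15/0.109)^(1/0.53) ≈ 1.8266.
MPK = 0.47·1.8266^(-0.53) ≈ 0.3415.
MPK > n+g+δ = 0.109, so the economy is dynamically efficient (under-saving).

under-saving; MPK ≈ 0.342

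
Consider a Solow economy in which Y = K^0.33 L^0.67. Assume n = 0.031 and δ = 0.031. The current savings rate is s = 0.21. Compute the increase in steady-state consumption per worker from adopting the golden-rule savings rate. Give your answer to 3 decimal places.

Break-even investment rate: n + δ = 0.031 + 0.031 = 0.062.
Current steady state (s = 0.21): k* = (0.21/0.062)^(1/0.67) ≈ 6.1771, y* = 6.1771^0.33 ≈ 1.8237, c* = (1−0.21)·1.8237 ≈ 1.4407.
Setting f'(k) = n+δ gives 0.33·k^(0.33−1) = 0.062, hence k_gold = (0.33/0.062)^(1/0.67) ≈ 12.1273.
y_gold = 12.1273^0.33 ≈ 2.2785, c_gold = y_gold − 0.062·k_gold ≈ 1.5266.
Gain: Δc = 1.5266 − 1.4407 ≈ 0.0858.

Δc ≈ 0.086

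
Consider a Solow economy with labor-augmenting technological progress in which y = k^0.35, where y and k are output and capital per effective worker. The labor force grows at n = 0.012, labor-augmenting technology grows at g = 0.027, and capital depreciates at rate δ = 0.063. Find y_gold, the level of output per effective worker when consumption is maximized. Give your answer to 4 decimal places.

y_gold ≈ 1.9424

Capital per effective worker breaks even when investment replaces (n + g + δ)·k; here n + g + δ = 0.102.
Golden rule sets MPK = n+g+δ: 0.35·k^(0.35−1) = 0.102, so k_gold = (0.35/0.102)^(1/0.65) ≈ 6.6649.
Output: y_gold = k_gold^0.35 = 6.6649^0.35 ≈ 1.9424.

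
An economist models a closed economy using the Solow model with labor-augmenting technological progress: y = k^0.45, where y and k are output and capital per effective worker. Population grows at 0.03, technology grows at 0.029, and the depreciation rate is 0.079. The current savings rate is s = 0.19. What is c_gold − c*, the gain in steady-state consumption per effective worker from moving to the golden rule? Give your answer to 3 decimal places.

Break-even investment rate: n + g + δ = 0.03 + 0.029 + 0.079 = 0.138.
Current steady state (s = 0.19): k* = (0.19/0.138)^(1/0.55) ≈ 1.7885, y* = 1.7885^0.45 ≈ 1.2990, c* = (1−0.19)·1.2990 ≈ 1.0522.
Setting f'(k) = n+g+δ gives 0.45·k^(0.45−1) = 0.138, hence k_gold = (0.45/0.138)^(1/0.55) ≈ 8.5770.
y_gold = 8.5770^0.45 ≈ 2.6303, c_gold = y_gold − 0.138·k_gold ≈ 1.4466.
Gain: Δc = 1.4466 − 1.0522 ≈ 0.3944.

Δc ≈ 0.394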